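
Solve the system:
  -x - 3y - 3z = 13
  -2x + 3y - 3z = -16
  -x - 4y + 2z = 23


Using Cramer's rule. Expand each determinant along the first row.
D  = (-1)*[3*2 - (-3)*(-4)] - (-3)*[(-2)*2 - (-3)*(-1)] + (-3)*[(-2)*(-4) - 3*(-1)]
  = (-1)*(-6) - (-3)*(-7) + (-3)*(11) = -48
Dx = 13*[3*2 - (-3)*(-4)] - (-3)*[(-16)*2 - (-3)*23] + (-3)*[(-16)*(-4) - 3*23]
  = 13*(-6) - (-3)*(37) + (-3)*(-5) = 48
Dy = (-1)*[(-16)*2 - (-3)*23] - 13*[(-2)*2 - (-3)*(-1)] + (-3)*[(-2)*23 - (-16)*(-1)]
  = (-1)*(37) - 13*(-7) + (-3)*(-62) = 240
Dz = (-1)*[3*23 - (-16)*(-4)] - (-3)*[(-2)*23 - (-16)*(-1)] + 13*[(-2)*(-4) - 3*(-1)]
  = (-1)*(5) - (-3)*(-62) + 13*(11) = -48
x = Dx/D = 48/-48 = -1, y = Dy/D = 240/-48 = -5, z = Dz/D = -48/-48 = 1
Check eq1: (-1)(-1) + (-3)(-5) + (-3)(1) = 13 = 13 ✓
Check eq2: (-2)(-1) + (3)(-5) + (-3)(1) = -16 = -16 ✓
Check eq3: (-1)(-1) + (-4)(-5) + (2)(1) = 23 = 23 ✓

x = -1, y = -5, z = 1


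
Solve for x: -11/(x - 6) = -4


Multiply both sides by (x - 6): -11 = -4(x - 6)
Distribute: -11 = -4x + 24
-4x = -11 - 24 = -35
x = 35/4

x = 35/4


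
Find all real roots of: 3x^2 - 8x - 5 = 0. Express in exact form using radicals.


Using the quadratic formula: x = (-b ± sqrt(b^2 - 4ac)) / (2a)
Here a = 3, b = -8, c = -5
Discriminant = b^2 - 4ac = (-8)^2 - 4(3)(-5) = 64 + 60 = 124
Since discriminant = 124 > 0, there are two real roots.
x = (8 ± 2*sqrt(31)) / 6
Simplifying: x = (4 ± sqrt(31)) / 3
Numerically: x ≈ 3.1893 or x ≈ -0.5226

x = (4 + sqrt(31)) / 3 or x = (4 - sqrt(31)) / 3


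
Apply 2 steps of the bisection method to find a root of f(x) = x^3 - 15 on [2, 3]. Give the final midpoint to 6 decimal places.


f(x) = x^3 - 15
f(2) = -7 < 0
f(3) = 12 > 0

Step 1: midpoint = (2.000000 + 3.000000)/2 = 2.500000
  f(2.500000) = 0.625000
  f(mid) > 0, so root is in [2.000000, 2.500000]

Step 2: midpoint = (2.000000 + 2.500000)/2 = 2.250000
  f(2.250000) = -3.609375
  f(mid) < 0, so root is in [2.250000, 2.500000]

midpoint = 2.250000


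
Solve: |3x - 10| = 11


An absolute value equation |expr| = 11 gives two cases:
Case 1: 3x - 10 = 11
  3x = 21, so x = 7
Case 2: 3x - 10 = -11
  3x = -1, so x = -1/3

x = -1/3, x = 7


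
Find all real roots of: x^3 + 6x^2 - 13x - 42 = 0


Let p(x) = x^3 + 6x^2 - 13x - 42. By the rational root theorem (leading coefficient 1), any rational root is an integer divisor of 42: try ±1, ±2, ... in turn.
Test x = 1: value = -48 ≠ 0.
Test x = -1: value = -24 ≠ 0.
Test x = 2: value = -36 ≠ 0.
Test x = -2: value = 0 ✓, so (x + 2) is a factor.
Synthetic division by (x + 2): bring down 1; 1(-2) + 6 = 4; 4(-2) - 13 = -21; (-21)(-2) - 42 = 0 → quotient x^2 + 4x - 21, remainder 0.
Solve the quadratic x^2 + 4x - 21 = 0: discriminant = 4^2 - 4(1)(-21) = 16 + 84 = 100.
sqrt(100) = 10, so x = (-4 ± 10)/2: x = 3 or x = -7.

x = -7, x = -2, x = 3


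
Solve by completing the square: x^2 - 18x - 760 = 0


Start: x^2 - 18x - 760 = 0
Move constant: x^2 - 18x = 760
Half of -18 is -9, squared is 81
Add 81 to both sides: x^2 - 18x + 81 = 841
(x - 9)^2 = 841
x - 9 = ±29
x = 9 + 29 = 38 or x = 9 - 29 = -20

x = -20, x = 38


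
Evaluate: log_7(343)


We need the exponent such that 7^? = 343
7^3 = 343
Therefore log_7(343) = 3

3


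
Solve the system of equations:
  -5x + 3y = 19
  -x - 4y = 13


Using Cramer's rule:
Determinant D = (-5)(-4) - (-1)(3) = 20 + 3 = 23
Dx = (19)(-4) - (13)(3) = -76 - 39 = -115
Dy = (-5)(13) - (-1)(19) = -65 + 19 = -46
x = Dx/D = -115/23 = -5
y = Dy/D = -46/23 = -2

x = -5, y = -2


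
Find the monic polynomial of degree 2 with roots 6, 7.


A monic polynomial with roots 6, 7 is:
p(x) = (x - 6)(x - 7)
After multiplying by (x - 6): x - 6
After multiplying by (x - 7): x^2 - 13x + 42

x^2 - 13x + 42


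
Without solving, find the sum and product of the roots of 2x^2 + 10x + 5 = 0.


By Vieta's formulas for ax^2 + bx + c = 0:
  Sum of roots = -b/a
  Product of roots = c/a

Here a = 2, b = 10, c = 5
Sum = -(10)/2 = -5
Product = 5/2 = 5/2

Sum = -5, Product = 5/2


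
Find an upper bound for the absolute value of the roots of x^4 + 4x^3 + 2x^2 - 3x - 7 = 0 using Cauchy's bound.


Cauchy's bound: all roots r satisfy |r| <= 1 + max(|a_i/a_n|) for i = 0,...,n-1
where a_n is the leading coefficient.

Coefficients: [1, 4, 2, -3, -7]
Leading coefficient a_n = 1
Ratios |a_i/a_n|: 4, 2, 3, 7
Maximum ratio: 7
Cauchy's bound: |r| <= 1 + 7 = 8

Upper bound = 8


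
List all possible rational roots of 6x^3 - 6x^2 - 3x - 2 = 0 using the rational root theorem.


Rational root theorem: possible roots are ±p/q where:
  p divides the constant term (-2): p ∈ {1, 2}
  q divides the leading coefficient (6): q ∈ {1, 2, 3, 6}

All possible rational roots: -2, -1, -2/3, -1/2, -1/3, -1/6, 1/6, 1/3, 1/2, 2/3, 1, 2

-2, -1, -2/3, -1/2, -1/3, -1/6, 1/6, 1/3, 1/2, 2/3, 1, 2


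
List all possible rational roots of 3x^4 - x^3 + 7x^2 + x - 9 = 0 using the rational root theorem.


Rational root theorem: possible roots are ±p/q where:
  p divides the constant term (-9): p ∈ {1, 3, 9}
  q divides the leading coefficient (3): q ∈ {1, 3}

All possible rational roots: -9, -3, -1, -1/3, 1/3, 1, 3, 9

-9, -3, -1, -1/3, 1/3, 1, 3, 9


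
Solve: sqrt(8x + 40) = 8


Square both sides: 8x + 40 = 8^2 = 64
8x = 64 - 40 = 24
x = 3
Check: sqrt(8*3 + 40) = sqrt(64) = 8 ✓

x = 3


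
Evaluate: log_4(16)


We need the exponent such that 4^? = 16
4^2 = 16
Therefore log_4(16) = 2

2


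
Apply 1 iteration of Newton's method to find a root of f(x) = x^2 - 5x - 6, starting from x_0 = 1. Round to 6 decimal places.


Newton's method: x_(n+1) = x_n - f(x_n)/f'(x_n)
f(x) = x^2 - 5x - 6
f'(x) = 2x - 5

Iteration 1:
  f(1.000000) = -10.000000
  f'(1.000000) = -3.000000
  x_1 = 1.000000 - (-10.000000)/(-3.000000) = -2.333333

x_1 = -2.333333


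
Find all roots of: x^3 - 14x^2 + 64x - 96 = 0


Let p(x) = x^3 - 14x^2 + 64x - 96. By the rational root theorem (leading coefficient 1), any rational root is an integer divisor of 96: try ±1, ±2, ... in turn.
Test x = 1: value = -45 ≠ 0.
Test x = -1: value = -175 ≠ 0.
Test x = 2: value = -16 ≠ 0.
Test x = -2: value = -288 ≠ 0.
Test x = 3: value = -3 ≠ 0.
Test x = -3: value = -441 ≠ 0.
Test x = 4: value = 0 ✓, so (x - 4) is a factor.
Synthetic division by (x - 4): bring down 1; 1(4) - 14 = -10; (-10)(4) + 64 = 24; 24(4) - 96 = 0 → quotient x^2 - 10x + 24, remainder 0.
Solve the quadratic x^2 - 10x + 24 = 0: discriminant = (-10)^2 - 4(1)(24) = 100 - 96 = 4.
sqrt(4) = 2, so x = (10 ± 2)/2: x = 6 or x = 4.
Collecting all roots found:

x = 4 (multiplicity 2), x = 6


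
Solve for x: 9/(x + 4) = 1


Multiply both sides by (x + 4): 9 = 1(x + 4)
Distribute: 9 = x + 4
x = 9 - 4 = 5
x = 5

x = 5


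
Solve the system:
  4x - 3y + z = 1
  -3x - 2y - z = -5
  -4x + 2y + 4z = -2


Using Cramer's rule. Expand each determinant along the first row.
D  = 4*[(-2)*4 - (-1)*2] - (-3)*[(-3)*4 - (-1)*(-4)] + 1*[(-3)*2 - (-2)*(-4)]
  = 4*(-6) - (-3)*(-16) + 1*(-14) = -86
Dx = 1*[(-2)*4 - (-1)*2] - (-3)*[(-5)*4 - (-1)*(-2)] + 1*[(-5)*2 - (-2)*(-2)]
  = 1*(-6) - (-3)*(-22) + 1*(-14) = -86
Dy = 4*[(-5)*4 - (-1)*(-2)] - 1*[(-3)*4 - (-1)*(-4)] + 1*[(-3)*(-2) - (-5)*(-4)]
  = 4*(-22) - 1*(-16) + 1*(-14) = -86
Dz = 4*[(-2)*(-2) - (-5)*2] - (-3)*[(-3)*(-2) - (-5)*(-4)] + 1*[(-3)*2 - (-2)*(-4)]
  = 4*(14) - (-3)*(-14) + 1*(-14) = 0
x = Dx/D = -86/-86 = 1, y = Dy/D = -86/-86 = 1, z = Dz/D = 0/-86 = 0
Check eq1: (4)(1) + (-3)(1) + (1)(0) = 1 = 1 ✓
Check eq2: (-3)(1) + (-2)(1) + (-1)(0) = -5 = -5 ✓
Check eq3: (-4)(1) + (2)(1) + (4)(0) = -2 = -2 ✓

x = 1, y = 1, z = 0


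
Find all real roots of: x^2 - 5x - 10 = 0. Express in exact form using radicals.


Using the quadratic formula: x = (-b ± sqrt(b^2 - 4ac)) / (2a)
Here a = 1, b = -5, c = -10
Discriminant = b^2 - 4ac = (-5)^2 - 4(1)(-10) = 25 + 40 = 65
Since discriminant = 65 > 0, there are two real roots.
x = (5 ± sqrt(65)) / 2
Numerically: x ≈ 6.5311 or x ≈ -1.5311

x = (5 + sqrt(65)) / 2 or x = (5 - sqrt(65)) / 2


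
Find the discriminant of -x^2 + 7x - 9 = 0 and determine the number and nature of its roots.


For ax^2 + bx + c = 0, discriminant D = b^2 - 4ac
Here a = -1, b = 7, c = -9
D = (7)^2 - 4(-1)(-9) = 49 - 36 = 13

D = 13 > 0 but not a perfect square
The equation has 2 distinct real irrational roots.

Discriminant = 13, 2 distinct real irrational roots


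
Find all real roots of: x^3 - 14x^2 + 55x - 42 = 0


Let p(x) = x^3 - 14x^2 + 55x - 42. By the rational root theorem (leading coefficient 1), any rational root is an integer divisor of 42: try ±1, ±2, ... in turn.
Test x = 1: value = 0 ✓, so (x - 1) is a factor.
Synthetic division by (x - 1): bring down 1; 1(1) - 14 = -13; (-13)(1) + 55 = 42; 42(1) - 42 = 0 → quotient x^2 - 13x + 42, remainder 0.
Solve the quadratic x^2 - 13x + 42 = 0: discriminant = (-13)^2 - 4(1)(42) = 169 - 168 = 1.
sqrt(1) = 1, so x = (13 ± 1)/2: x = 7 or x = 6.

x = 1, x = 6, x = 7


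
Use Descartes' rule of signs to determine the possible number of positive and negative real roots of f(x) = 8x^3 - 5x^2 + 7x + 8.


Descartes' rule of signs:

For positive roots, count sign changes in f(x) = 8x^3 - 5x^2 + 7x + 8:
Signs of coefficients: +, -, +, +
Number of sign changes: 2
Possible positive real roots: 2, 0

For negative roots, examine f(-x) = -8x^3 - 5x^2 - 7x + 8:
Signs of coefficients: -, -, -, +
Number of sign changes: 1
Possible negative real roots: 1

Positive roots: 2 or 0; Negative roots: 1


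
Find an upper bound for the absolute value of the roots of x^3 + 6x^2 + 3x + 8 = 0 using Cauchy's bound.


Cauchy's bound: all roots r satisfy |r| <= 1 + max(|a_i/a_n|) for i = 0,...,n-1
where a_n is the leading coefficient.

Coefficients: [1, 6, 3, 8]
Leading coefficient a_n = 1
Ratios |a_i/a_n|: 6, 3, 8
Maximum ratio: 8
Cauchy's bound: |r| <= 1 + 8 = 9

Upper bound = 9


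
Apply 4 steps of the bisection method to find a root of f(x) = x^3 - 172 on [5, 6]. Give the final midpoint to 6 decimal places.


f(x) = x^3 - 172
f(5) = -47 < 0
f(6) = 44 > 0

Step 1: midpoint = (5.000000 + 6.000000)/2 = 5.500000
  f(5.500000) = -5.625000
  f(mid) < 0, so root is in [5.500000, 6.000000]

Step 2: midpoint = (5.500000 + 6.000000)/2 = 5.750000
  f(5.750000) = 18.109375
  f(mid) > 0, so root is in [5.500000, 5.750000]

Step 3: midpoint = (5.500000 + 5.750000)/2 = 5.625000
  f(5.625000) = 5.978516
  f(mid) > 0, so root is in [5.500000, 5.625000]

Step 4: midpoint = (5.500000 + 5.625000)/2 = 5.562500
  f(5.562500) = 0.111572
  f(mid) > 0, so root is in [5.500000, 5.562500]

midpoint = 5.562500


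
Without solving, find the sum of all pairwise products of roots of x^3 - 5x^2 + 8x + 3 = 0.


By Vieta's formulas for x^3 + bx^2 + cx + d = 0:
  r1 + r2 + r3 = -b/a = 5
  r1*r2 + r1*r3 + r2*r3 = c/a = 8
  r1*r2*r3 = -d/a = -3


Sum of pairwise products = 8


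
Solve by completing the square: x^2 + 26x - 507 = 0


Start: x^2 + 26x - 507 = 0
Move constant: x^2 + 26x = 507
Half of 26 is 13, squared is 169
Add 169 to both sides: x^2 + 26x + 169 = 676
(x + 13)^2 = 676
x + 13 = ±26
x = -13 + 26 = 13 or x = -13 - 26 = -39

x = -39, x = 13


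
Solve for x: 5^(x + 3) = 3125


Express both sides with the same base.
3125 = 5^5
Since the bases match, equate exponents: x + 3 = 5
So x = 5 - (3) = 2

x = 2


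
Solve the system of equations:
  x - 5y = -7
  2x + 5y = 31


Using Cramer's rule:
Determinant D = (1)(5) - (2)(-5) = 5 + 10 = 15
Dx = (-7)(5) - (31)(-5) = -35 + 155 = 120
Dy = (1)(31) - (2)(-7) = 31 + 14 = 45
x = Dx/D = 120/15 = 8
y = Dy/D = 45/15 = 3

x = 8, y = 3


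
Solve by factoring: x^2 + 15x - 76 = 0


We need two numbers that multiply to -76 and add to 15.
Those numbers are -4 and 19 (since (-4) * 19 = -76 and (-4) + 19 = 15).
So x^2 + 15x - 76 = (x - 4)(x + 19) = 0
Setting each factor to zero: x = 4 or x = -19

x = -19, x = 4


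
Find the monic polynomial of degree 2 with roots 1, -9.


A monic polynomial with roots 1, -9 is:
p(x) = (x - 1)(x + 9)
After multiplying by (x - 1): x - 1
After multiplying by (x + 9): x^2 + 8x - 9

x^2 + 8x - 9


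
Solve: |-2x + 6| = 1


An absolute value equation |expr| = 1 gives two cases:
Case 1: -2x + 6 = 1
  -2x = -5, so x = 5/2
Case 2: -2x + 6 = -1
  -2x = -7, so x = 7/2

x = 5/2, x = 7/2


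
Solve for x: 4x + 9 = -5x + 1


Starting with: 4x + 9 = -5x + 1
Move all x terms to left: (4 + 5)x = 1 - 9
Simplify: 9x = -8
Divide both sides by 9: x = -8/9

x = -8/9


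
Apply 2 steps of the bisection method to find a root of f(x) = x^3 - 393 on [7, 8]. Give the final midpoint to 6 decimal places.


f(x) = x^3 - 393
f(7) = -50 < 0
f(8) = 119 > 0

Step 1: midpoint = (7.000000 + 8.000000)/2 = 7.500000
  f(7.500000) = 28.875000
  f(mid) > 0, so root is in [7.000000, 7.500000]

Step 2: midpoint = (7.000000 + 7.500000)/2 = 7.250000
  f(7.250000) = -11.921875
  f(mid) < 0, so root is in [7.250000, 7.500000]

midpoint = 7.250000


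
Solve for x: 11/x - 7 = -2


Subtract -7 from both sides: 11/x = 5
Multiply both sides by x: 11 = 5 * x
Divide by 5: x = 11/5

x = 11/5


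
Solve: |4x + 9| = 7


An absolute value equation |expr| = 7 gives two cases:
Case 1: 4x + 9 = 7
  4x = -2, so x = -1/2
Case 2: 4x + 9 = -7
  4x = -16, so x = -4

x = -4, x = -1/2


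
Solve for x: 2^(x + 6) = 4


Express both sides with the same base.
4 = 2^2
Since the bases match, equate exponents: x + 6 = 2
So x = 2 - (6) = -4

x = -4


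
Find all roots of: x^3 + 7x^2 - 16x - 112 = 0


Let p(x) = x^3 + 7x^2 - 16x - 112. By the rational root theorem (leading coefficient 1), any rational root is an integer divisor of 112: try ±1, ±2, ... in turn.
Test x = 1: value = -120 ≠ 0.
Test x = -1: value = -90 ≠ 0.
Test x = 2: value = -108 ≠ 0.
Test x = -2: value = -60 ≠ 0.
Test x = 4: value = 0 ✓, so (x - 4) is a factor.
Synthetic division by (x - 4): bring down 1; 1(4) + 7 = 11; 11(4) - 16 = 28; 28(4) - 112 = 0 → quotient x^2 + 11x + 28, remainder 0.
Solve the quadratic x^2 + 11x + 28 = 0: discriminant = 11^2 - 4(1)(28) = 121 - 112 = 9.
sqrt(9) = 3, so x = (-11 ± 3)/2: x = -4 or x = -7.
Collecting all roots found:

x = -7, x = -4, x = 4


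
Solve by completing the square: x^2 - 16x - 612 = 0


Start: x^2 - 16x - 612 = 0
Move constant: x^2 - 16x = 612
Half of -16 is -8, squared is 64
Add 64 to both sides: x^2 - 16x + 64 = 676
(x - 8)^2 = 676
x - 8 = ±26
x = 8 + 26 = 34 or x = 8 - 26 = -18

x = -18, x = 34


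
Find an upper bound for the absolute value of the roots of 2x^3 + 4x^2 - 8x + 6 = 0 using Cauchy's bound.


Cauchy's bound: all roots r satisfy |r| <= 1 + max(|a_i/a_n|) for i = 0,...,n-1
where a_n is the leading coefficient.

Coefficients: [2, 4, -8, 6]
Leading coefficient a_n = 2
Ratios |a_i/a_n|: 2, 4, 3
Maximum ratio: 4
Cauchy's bound: |r| <= 1 + 4 = 5

Upper bound = 5


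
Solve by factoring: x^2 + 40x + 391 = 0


We need two numbers that multiply to 391 and add to 40.
Those numbers are 23 and 17 (since 23 * 17 = 391 and 23 + 17 = 40).
So x^2 + 40x + 391 = (x + 23)(x + 17) = 0
Setting each factor to zero: x = -23 or x = -17

x = -23, x = -17


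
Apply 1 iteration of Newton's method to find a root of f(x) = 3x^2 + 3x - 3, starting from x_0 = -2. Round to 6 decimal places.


Newton's method: x_(n+1) = x_n - f(x_n)/f'(x_n)
f(x) = 3x^2 + 3x - 3
f'(x) = 6x + 3

Iteration 1:
  f(-2.000000) = 3.000000
  f'(-2.000000) = -9.000000
  x_1 = -2.000000 - (3.000000)/(-9.000000) = -1.666667

x_1 = -1.666667


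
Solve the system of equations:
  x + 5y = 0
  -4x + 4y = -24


Using Cramer's rule:
Determinant D = (1)(4) - (-4)(5) = 4 + 20 = 24
Dx = (0)(4) - (-24)(5) = 0 + 120 = 120
Dy = (1)(-24) - (-4)(0) = -24 - 0 = -24
x = Dx/D = 120/24 = 5
y = Dy/D = -24/24 = -1

x = 5, y = -1


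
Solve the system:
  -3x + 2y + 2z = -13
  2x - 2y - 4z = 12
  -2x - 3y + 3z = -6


Using Cramer's rule. Expand each determinant along the first row.
D  = (-3)*[(-2)*3 - (-4)*(-3)] - 2*[2*3 - (-4)*(-2)] + 2*[2*(-3) - (-2)*(-2)]
  = (-3)*(-18) - 2*(-2) + 2*(-10) = 38
Dx = (-13)*[(-2)*3 - (-4)*(-3)] - 2*[12*3 - (-4)*(-6)] + 2*[12*(-3) - (-2)*(-6)]
  = (-13)*(-18) - 2*(12) + 2*(-48) = 114
Dy = (-3)*[12*3 - (-4)*(-6)] - (-13)*[2*3 - (-4)*(-2)] + 2*[2*(-6) - 12*(-2)]
  = (-3)*(12) - (-13)*(-2) + 2*(12) = -38
Dz = (-3)*[(-2)*(-6) - 12*(-3)] - 2*[2*(-6) - 12*(-2)] + (-13)*[2*(-3) - (-2)*(-2)]
  = (-3)*(48) - 2*(12) + (-13)*(-10) = -38
x = Dx/D = 114/38 = 3, y = Dy/D = -38/38 = -1, z = Dz/D = -38/38 = -1
Check eq1: (-3)(3) + (2)(-1) + (2)(-1) = -13 = -13 ✓
Check eq2: (2)(3) + (-2)(-1) + (-4)(-1) = 12 = 12 ✓
Check eq3: (-2)(3) + (-3)(-1) + (3)(-1) = -6 = -6 ✓

x = 3, y = -1, z = -1


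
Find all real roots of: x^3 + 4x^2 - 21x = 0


The constant term is 0, so x = 0 is a root. Factor out x:
  x(x^2 + 4x - 21) = 0
Solve the quadratic x^2 + 4x - 21 = 0: discriminant = 4^2 - 4(1)(-21) = 16 + 84 = 100.
sqrt(100) = 10, so x = (-4 ± 10)/2: x = 3 or x = -7.

x = -7, x = 0, x = 3


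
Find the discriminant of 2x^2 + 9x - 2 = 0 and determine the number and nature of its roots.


For ax^2 + bx + c = 0, discriminant D = b^2 - 4ac
Here a = 2, b = 9, c = -2
D = (9)^2 - 4(2)(-2) = 81 + 16 = 97

D = 97 > 0 but not a perfect square
The equation has 2 distinct real irrational roots.

Discriminant = 97, 2 distinct real irrational roots


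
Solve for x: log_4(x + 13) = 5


Convert to exponential form: x + 13 = 4^5 = 1024
x = 1024 - 13 = 1011
Check: log_4(1011 + 13) = log_4(1024) = log_4(1024) = 5 ✓

x = 1011


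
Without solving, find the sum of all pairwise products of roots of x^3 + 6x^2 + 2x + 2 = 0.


By Vieta's formulas for x^3 + bx^2 + cx + d = 0:
  r1 + r2 + r3 = -b/a = -6
  r1*r2 + r1*r3 + r2*r3 = c/a = 2
  r1*r2*r3 = -d/a = -2


Sum of pairwise products = 2


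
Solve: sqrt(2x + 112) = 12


Square both sides: 2x + 112 = 12^2 = 144
2x = 144 - 112 = 32
x = 16
Check: sqrt(2*16 + 112) = sqrt(144) = 12 ✓

x = 16


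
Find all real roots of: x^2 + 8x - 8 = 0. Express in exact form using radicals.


Using the quadratic formula: x = (-b ± sqrt(b^2 - 4ac)) / (2a)
Here a = 1, b = 8, c = -8
Discriminant = b^2 - 4ac = 8^2 - 4(1)(-8) = 64 + 32 = 96
Since discriminant = 96 > 0, there are two real roots.
x = (-8 ± 4*sqrt(6)) / 2
Simplifying: x = -4 ± 2*sqrt(6)
Numerically: x ≈ 0.8990 or x ≈ -8.8990

x = -4 + 2*sqrt(6) or x = -4 - 2*sqrt(6)


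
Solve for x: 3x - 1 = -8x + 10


Starting with: 3x - 1 = -8x + 10
Move all x terms to left: (3 + 8)x = 10 + 1
Simplify: 11x = 11
Divide both sides by 11: x = 1

x = 1


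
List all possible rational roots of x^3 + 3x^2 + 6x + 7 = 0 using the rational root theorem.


Rational root theorem: possible roots are ±p/q where:
  p divides the constant term (7): p ∈ {1, 7}
  q divides the leading coefficient (1): q ∈ {1}

All possible rational roots: -7, -1, 1, 7

-7, -1, 1, 7


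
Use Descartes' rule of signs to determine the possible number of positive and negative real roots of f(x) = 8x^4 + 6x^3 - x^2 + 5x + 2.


Descartes' rule of signs:

For positive roots, count sign changes in f(x) = 8x^4 + 6x^3 - x^2 + 5x + 2:
Signs of coefficients: +, +, -, +, +
Number of sign changes: 2
Possible positive real roots: 2, 0

For negative roots, examine f(-x) = 8x^4 - 6x^3 - x^2 - 5x + 2:
Signs of coefficients: +, -, -, -, +
Number of sign changes: 2
Possible negative real roots: 2, 0

Positive roots: 2 or 0; Negative roots: 2 or 0


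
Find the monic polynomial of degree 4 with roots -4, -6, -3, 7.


A monic polynomial with roots -4, -6, -3, 7 is:
p(x) = (x + 4)(x + 6)(x + 3)(x - 7)
After multiplying by (x + 4): x + 4
After multiplying by (x + 6): x^2 + 10x + 24
After multiplying by (x + 3): x^3 + 13x^2 + 54x + 72
After multiplying by (x - 7): x^4 + 6x^3 - 37x^2 - 306x - 504

x^4 + 6x^3 - 37x^2 - 306x - 504


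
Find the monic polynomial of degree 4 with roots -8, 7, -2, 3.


A monic polynomial with roots -8, 7, -2, 3 is:
p(x) = (x + 8)(x - 7)(x + 2)(x - 3)
After multiplying by (x + 8): x + 8
After multiplying by (x - 7): x^2 + x - 56
After multiplying by (x + 2): x^3 + 3x^2 - 54x - 112
After multiplying by (x - 3): x^4 - 63x^2 + 50x + 336

x^4 - 63x^2 + 50x + 336


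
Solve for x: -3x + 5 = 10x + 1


Starting with: -3x + 5 = 10x + 1
Move all x terms to left: (-3 - 10)x = 1 - 5
Simplify: -13x = -4
Divide both sides by -13: x = 4/13

x = 4/13


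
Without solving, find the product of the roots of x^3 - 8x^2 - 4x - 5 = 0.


By Vieta's formulas for x^3 + bx^2 + cx + d = 0:
  r1 + r2 + r3 = -b/a = 8
  r1*r2 + r1*r3 + r2*r3 = c/a = -4
  r1*r2*r3 = -d/a = 5


Product = 5


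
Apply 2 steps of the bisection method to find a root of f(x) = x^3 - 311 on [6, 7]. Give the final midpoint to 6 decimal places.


f(x) = x^3 - 311
f(6) = -95 < 0
f(7) = 32 > 0

Step 1: midpoint = (6.000000 + 7.000000)/2 = 6.500000
  f(6.500000) = -36.375000
  f(mid) < 0, so root is in [6.500000, 7.000000]

Step 2: midpoint = (6.500000 + 7.000000)/2 = 6.750000
  f(6.750000) = -3.453125
  f(mid) < 0, so root is in [6.750000, 7.000000]

midpoint = 6.750000


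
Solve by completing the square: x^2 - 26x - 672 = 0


Start: x^2 - 26x - 672 = 0
Move constant: x^2 - 26x = 672
Half of -26 is -13, squared is 169
Add 169 to both sides: x^2 - 26x + 169 = 841
(x - 13)^2 = 841
x - 13 = ±29
x = 13 + 29 = 42 or x = 13 - 29 = -16

x = -16, x = 42


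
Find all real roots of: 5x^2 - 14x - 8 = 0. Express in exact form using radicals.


Using the quadratic formula: x = (-b ± sqrt(b^2 - 4ac)) / (2a)
Here a = 5, b = -14, c = -8
Discriminant = b^2 - 4ac = (-14)^2 - 4(5)(-8) = 196 + 160 = 356
Since discriminant = 356 > 0, there are two real roots.
x = (14 ± 2*sqrt(89)) / 10
Simplifying: x = (7 ± sqrt(89)) / 5
Numerically: x ≈ 3.2868 or x ≈ -0.4868

x = (7 + sqrt(89)) / 5 or x = (7 - sqrt(89)) / 5


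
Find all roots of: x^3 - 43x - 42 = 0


Let p(x) = x^3 - 43x - 42. By the rational root theorem (leading coefficient 1), any rational root is an integer divisor of 42: try ±1, ±2, ... in turn.
Test x = 1: value = -84 ≠ 0.
Test x = -1: value = 0 ✓, so (x + 1) is a factor.
Synthetic division by (x + 1): bring down 1; 1(-1) + 0 = -1; (-1)(-1) - 43 = -42; (-42)(-1) - 42 = 0 → quotient x^2 - x - 42, remainder 0.
Solve the quadratic x^2 - x - 42 = 0: discriminant = (-1)^2 - 4(1)(-42) = 1 + 168 = 169.
sqrt(169) = 13, so x = (1 ± 13)/2: x = 7 or x = -6.
Collecting all roots found:

x = -6, x = -1, x = 7


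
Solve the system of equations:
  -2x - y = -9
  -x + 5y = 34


Using Cramer's rule:
Determinant D = (-2)(5) - (-1)(-1) = -10 - 1 = -11
Dx = (-9)(5) - (34)(-1) = -45 + 34 = -11
Dy = (-2)(34) - (-1)(-9) = -68 - 9 = -77
x = Dx/D = -11/-11 = 1
y = Dy/D = -77/-11 = 7

x = 1, y = 7


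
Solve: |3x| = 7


An absolute value equation |expr| = 7 gives two cases:
Case 1: 3x = 7
  3x = 7, so x = 7/3
Case 2: 3x = -7
  3x = -7, so x = -7/3

x = -7/3, x = 7/3


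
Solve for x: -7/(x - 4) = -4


Multiply both sides by (x - 4): -7 = -4(x - 4)
Distribute: -7 = -4x + 16
-4x = -7 - 16 = -23
x = 23/4

x = 23/4


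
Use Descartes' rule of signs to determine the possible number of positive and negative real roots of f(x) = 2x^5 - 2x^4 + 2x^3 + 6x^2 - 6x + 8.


Descartes' rule of signs:

For positive roots, count sign changes in f(x) = 2x^5 - 2x^4 + 2x^3 + 6x^2 - 6x + 8:
Signs of coefficients: +, -, +, +, -, +
Number of sign changes: 4
Possible positive real roots: 4, 2, 0

For negative roots, examine f(-x) = -2x^5 - 2x^4 - 2x^3 + 6x^2 + 6x + 8:
Signs of coefficients: -, -, -, +, +, +
Number of sign changes: 1
Possible negative real roots: 1

Positive roots: 4 or 2 or 0; Negative roots: 1


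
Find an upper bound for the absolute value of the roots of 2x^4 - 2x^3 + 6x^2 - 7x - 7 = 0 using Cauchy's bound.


Cauchy's bound: all roots r satisfy |r| <= 1 + max(|a_i/a_n|) for i = 0,...,n-1
where a_n is the leading coefficient.

Coefficients: [2, -2, 6, -7, -7]
Leading coefficient a_n = 2
Ratios |a_i/a_n|: 1, 3, 7/2, 7/2
Maximum ratio: 7/2
Cauchy's bound: |r| <= 1 + 7/2 = 9/2

Upper bound = 9/2


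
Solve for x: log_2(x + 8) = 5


Convert to exponential form: x + 8 = 2^5 = 32
x = 32 - 8 = 24
Check: log_2(24 + 8) = log_2(32) = log_2(32) = 5 ✓

x = 24


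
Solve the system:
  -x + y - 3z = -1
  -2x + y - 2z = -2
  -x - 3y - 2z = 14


Using Cramer's rule. Expand each determinant along the first row.
D  = (-1)*[1*(-2) - (-2)*(-3)] - 1*[(-2)*(-2) - (-2)*(-1)] + (-3)*[(-2)*(-3) - 1*(-1)]
  = (-1)*(-8) - 1*(2) + (-3)*(7) = -15
Dx = (-1)*[1*(-2) - (-2)*(-3)] - 1*[(-2)*(-2) - (-2)*14] + (-3)*[(-2)*(-3) - 1*14]
  = (-1)*(-8) - 1*(32) + (-3)*(-8) = 0
Dy = (-1)*[(-2)*(-2) - (-2)*14] - (-1)*[(-2)*(-2) - (-2)*(-1)] + (-3)*[(-2)*14 - (-2)*(-1)]
  = (-1)*(32) - (-1)*(2) + (-3)*(-30) = 60
Dz = (-1)*[1*14 - (-2)*(-3)] - 1*[(-2)*14 - (-2)*(-1)] + (-1)*[(-2)*(-3) - 1*(-1)]
  = (-1)*(8) - 1*(-30) + (-1)*(7) = 15
x = Dx/D = 0/-15 = 0, y = Dy/D = 60/-15 = -4, z = Dz/D = 15/-15 = -1
Check eq1: (-1)(0) + (1)(-4) + (-3)(-1) = -1 = -1 ✓
Check eq2: (-2)(0) + (1)(-4) + (-2)(-1) = -2 = -2 ✓
Check eq3: (-1)(0) + (-3)(-4) + (-2)(-1) = 14 = 14 ✓

x = 0, y = -4, z = -1


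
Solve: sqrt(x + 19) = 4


Square both sides: x + 19 = 4^2 = 16
x = 16 - 19 = -3
x = -3
Check: sqrt(1*(-3) + 19) = sqrt(16) = 4 ✓

x = -3


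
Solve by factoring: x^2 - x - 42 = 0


We need two numbers that multiply to -42 and add to -1.
Those numbers are -7 and 6 (since (-7) * 6 = -42 and (-7) + 6 = -1).
So x^2 - x - 42 = (x - 7)(x + 6) = 0
Setting each factor to zero: x = 7 or x = -6

x = -6, x = 7


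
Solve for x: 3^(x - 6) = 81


Express both sides with the same base.
81 = 3^4
Since the bases match, equate exponents: x - 6 = 4
So x = 4 - (-6) = 10

x = 10


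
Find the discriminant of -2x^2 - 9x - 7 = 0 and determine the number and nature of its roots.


For ax^2 + bx + c = 0, discriminant D = b^2 - 4ac
Here a = -2, b = -9, c = -7
D = (-9)^2 - 4(-2)(-7) = 81 - 56 = 25

D = 25 > 0 and is a perfect square (sqrt = 5)
The equation has 2 distinct real rational roots.

Discriminant = 25, 2 distinct real rational roots


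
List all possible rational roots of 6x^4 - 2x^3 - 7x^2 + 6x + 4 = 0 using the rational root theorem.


Rational root theorem: possible roots are ±p/q where:
  p divides the constant term (4): p ∈ {1, 2, 4}
  q divides the leading coefficient (6): q ∈ {1, 2, 3, 6}

All possible rational roots: -4, -2, -4/3, -1, -2/3, -1/2, -1/3, -1/6, 1/6, 1/3, 1/2, 2/3, 1, 4/3, 2, 4

-4, -2, -4/3, -1, -2/3, -1/2, -1/3, -1/6, 1/6, 1/3, 1/2, 2/3, 1, 4/3, 2, 4


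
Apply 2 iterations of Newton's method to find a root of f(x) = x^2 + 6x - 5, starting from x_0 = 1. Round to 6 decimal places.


Newton's method: x_(n+1) = x_n - f(x_n)/f'(x_n)
f(x) = x^2 + 6x - 5
f'(x) = 2x + 6

Iteration 1:
  f(1.000000) = 2.000000
  f'(1.000000) = 8.000000
  x_1 = 1.000000 - (2.000000)/(8.000000) = 0.750000

Iteration 2:
  f(0.750000) = 0.062500
  f'(0.750000) = 7.500000
  x_2 = 0.750000 - (0.062500)/(7.500000) = 0.741667

x_2 = 0.741667


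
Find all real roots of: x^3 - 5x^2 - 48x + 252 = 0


Let p(x) = x^3 - 5x^2 - 48x + 252. By the rational root theorem (leading coefficient 1), any rational root is an integer divisor of 252: try ±1, ±2, ... in turn.
Test x = 1: value = 200 ≠ 0.
Test x = -1: value = 294 ≠ 0.
Test x = 2: value = 144 ≠ 0.
Test x = -2: value = 320 ≠ 0.
Test x = 3: value = 90 ≠ 0.
Test x = -3: value = 324 ≠ 0.
Test x = 4: value = 44 ≠ 0.
Test x = -4: value = 300 ≠ 0.
Test x = 6: value = 0 ✓, so (x - 6) is a factor.
Synthetic division by (x - 6): bring down 1; 1(6) - 5 = 1; 1(6) - 48 = -42; (-42)(6) + 252 = 0 → quotient x^2 + x - 42, remainder 0.
Solve the quadratic x^2 + x - 42 = 0: discriminant = 1^2 - 4(1)(-42) = 1 + 168 = 169.
sqrt(169) = 13, so x = (-1 ± 13)/2: x = 6 or x = -7.

x = -7, x = 6 (multiplicity 2)


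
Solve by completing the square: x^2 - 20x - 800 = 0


Start: x^2 - 20x - 800 = 0
Move constant: x^2 - 20x = 800
Half of -20 is -10, squared is 100
Add 100 to both sides: x^2 - 20x + 100 = 900
(x - 10)^2 = 900
x - 10 = ±30
x = 10 + 30 = 40 or x = 10 - 30 = -20

x = -20, x = 40


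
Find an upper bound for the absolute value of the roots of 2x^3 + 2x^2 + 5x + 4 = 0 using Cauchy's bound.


Cauchy's bound: all roots r satisfy |r| <= 1 + max(|a_i/a_n|) for i = 0,...,n-1
where a_n is the leading coefficient.

Coefficients: [2, 2, 5, 4]
Leading coefficient a_n = 2
Ratios |a_i/a_n|: 1, 5/2, 2
Maximum ratio: 5/2
Cauchy's bound: |r| <= 1 + 5/2 = 7/2

Upper bound = 7/2


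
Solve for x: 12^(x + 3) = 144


Express both sides with the same base.
144 = 12^2
Since the bases match, equate exponents: x + 3 = 2
So x = 2 - (3) = -1

x = -1


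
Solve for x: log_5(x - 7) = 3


Convert to exponential form: x - 7 = 5^3 = 125
x = 125 + 7 = 132
Check: log_5(132 - 7) = log_5(125) = log_5(125) = 3 ✓

x = 132


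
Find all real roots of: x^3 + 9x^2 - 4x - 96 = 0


Let p(x) = x^3 + 9x^2 - 4x - 96. By the rational root theorem (leading coefficient 1), any rational root is an integer divisor of 96: try ±1, ±2, ... in turn.
Test x = 1: value = -90 ≠ 0.
Test x = -1: value = -84 ≠ 0.
Test x = 2: value = -60 ≠ 0.
Test x = -2: value = -60 ≠ 0.
Test x = 3: value = 0 ✓, so (x - 3) is a factor.
Synthetic division by (x - 3): bring down 1; 1(3) + 9 = 12; 12(3) - 4 = 32; 32(3) - 96 = 0 → quotient x^2 + 12x + 32, remainder 0.
Solve the quadratic x^2 + 12x + 32 = 0: discriminant = 12^2 - 4(1)(32) = 144 - 128 = 16.
sqrt(16) = 4, so x = (-12 ± 4)/2: x = -4 or x = -8.

x = -8, x = -4, x = 3


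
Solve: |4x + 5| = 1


An absolute value equation |expr| = 1 gives two cases:
Case 1: 4x + 5 = 1
  4x = -4, so x = -1
Case 2: 4x + 5 = -1
  4x = -6, so x = -3/2

x = -3/2, x = -1


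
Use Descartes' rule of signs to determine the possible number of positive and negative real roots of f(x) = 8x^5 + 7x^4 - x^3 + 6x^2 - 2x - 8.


Descartes' rule of signs:

For positive roots, count sign changes in f(x) = 8x^5 + 7x^4 - x^3 + 6x^2 - 2x - 8:
Signs of coefficients: +, +, -, +, -, -
Number of sign changes: 3
Possible positive real roots: 3, 1

For negative roots, examine f(-x) = -8x^5 + 7x^4 + x^3 + 6x^2 + 2x - 8:
Signs of coefficients: -, +, +, +, +, -
Number of sign changes: 2
Possible negative real roots: 2, 0

Positive roots: 3 or 1; Negative roots: 2 or 0


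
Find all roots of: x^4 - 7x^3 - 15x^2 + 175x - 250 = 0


Let p(x) = x^4 - 7x^3 - 15x^2 + 175x - 250. By the rational root theorem (leading coefficient 1), any rational root is an integer divisor of 250: try ±1, ±2, ... in turn.
Test x = 1: value = -96 ≠ 0.
Test x = -1: value = -432 ≠ 0.
Test x = 2: value = 0 ✓, so (x - 2) is a factor.
Synthetic division by (x - 2): bring down 1; 1(2) - 7 = -5; (-5)(2) - 15 = -25; (-25)(2) + 175 = 125; 125(2) - 250 = 0 → quotient x^3 - 5x^2 - 25x + 125, remainder 0.
Continue with the quotient x^3 - 5x^2 - 25x + 125 (candidates must divide 125).
Test x = 5: value = 0 ✓, so (x - 5) is a factor.
Synthetic division by (x - 5): bring down 1; 1(5) - 5 = 0; 0(5) - 25 = -25; (-25)(5) + 125 = 0 → quotient x^2 - 25, remainder 0.
Solve the quadratic x^2 - 25 = 0: discriminant = 0^2 - 4(1)(-25) = 0 + 100 = 100.
sqrt(100) = 10, so x = (0 ± 10)/2: x = 5 or x = -5.
Collecting all roots found:

x = -5, x = 2, x = 5 (multiplicity 2)


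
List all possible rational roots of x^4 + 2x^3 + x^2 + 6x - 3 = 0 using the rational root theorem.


Rational root theorem: possible roots are ±p/q where:
  p divides the constant term (-3): p ∈ {1, 3}
  q divides the leading coefficient (1): q ∈ {1}

All possible rational roots: -3, -1, 1, 3

-3, -1, 1, 3


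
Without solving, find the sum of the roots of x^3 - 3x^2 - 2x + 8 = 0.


By Vieta's formulas for x^3 + bx^2 + cx + d = 0:
  r1 + r2 + r3 = -b/a = 3
  r1*r2 + r1*r3 + r2*r3 = c/a = -2
  r1*r2*r3 = -d/a = -8


Sum = 3


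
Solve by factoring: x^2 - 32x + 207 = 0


We need two numbers that multiply to 207 and add to -32.
Those numbers are -9 and -23 (since (-9) * (-23) = 207 and (-9) + (-23) = -32).
So x^2 - 32x + 207 = (x - 9)(x - 23) = 0
Setting each factor to zero: x = 9 or x = 23

x = 9, x = 23


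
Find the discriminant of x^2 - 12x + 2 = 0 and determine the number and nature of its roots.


For ax^2 + bx + c = 0, discriminant D = b^2 - 4ac
Here a = 1, b = -12, c = 2
D = (-12)^2 - 4(1)(2) = 144 - 8 = 136

D = 136 > 0 but not a perfect square
The equation has 2 distinct real irrational roots.

Discriminant = 136, 2 distinct real irrational roots


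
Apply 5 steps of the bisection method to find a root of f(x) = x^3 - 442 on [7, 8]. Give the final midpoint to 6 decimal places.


f(x) = x^3 - 442
f(7) = -99 < 0
f(8) = 70 > 0

Step 1: midpoint = (7.000000 + 8.000000)/2 = 7.500000
  f(7.500000) = -20.125000
  f(mid) < 0, so root is in [7.500000, 8.000000]

Step 2: midpoint = (7.500000 + 8.000000)/2 = 7.750000
  f(7.750000) = 23.484375
  f(mid) > 0, so root is in [7.500000, 7.750000]

Step 3: midpoint = (7.500000 + 7.750000)/2 = 7.625000
  f(7.625000) = 1.322266
  f(mid) > 0, so root is in [7.500000, 7.625000]

Step 4: midpoint = (7.500000 + 7.625000)/2 = 7.562500
  f(7.562500) = -9.489990
  f(mid) < 0, so root is in [7.562500, 7.625000]

Step 5: midpoint = (7.562500 + 7.625000)/2 = 7.593750
  f(7.593750) = -4.106110
  f(mid) < 0, so root is in [7.593750, 7.625000]

midpoint = 7.593750


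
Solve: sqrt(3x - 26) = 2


Square both sides: 3x - 26 = 2^2 = 4
3x = 4 + 26 = 30
x = 10
Check: sqrt(3*10 - 26) = sqrt(4) = 2 ✓

x = 10


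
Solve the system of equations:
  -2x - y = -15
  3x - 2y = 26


Using Cramer's rule:
Determinant D = (-2)(-2) - (3)(-1) = 4 + 3 = 7
Dx = (-15)(-2) - (26)(-1) = 30 + 26 = 56
Dy = (-2)(26) - (3)(-15) = -52 + 45 = -7
x = Dx/D = 56/7 = 8
y = Dy/D = -7/7 = -1

x = 8, y = -1


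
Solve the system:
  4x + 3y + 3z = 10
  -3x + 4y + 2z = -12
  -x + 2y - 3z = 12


Using Cramer's rule. Expand each determinant along the first row.
D  = 4*[4*(-3) - 2*2] - 3*[(-3)*(-3) - 2*(-1)] + 3*[(-3)*2 - 4*(-1)]
  = 4*(-16) - 3*(11) + 3*(-2) = -103
Dx = 10*[4*(-3) - 2*2] - 3*[(-12)*(-3) - 2*12] + 3*[(-12)*2 - 4*12]
  = 10*(-16) - 3*(12) + 3*(-72) = -412
Dy = 4*[(-12)*(-3) - 2*12] - 10*[(-3)*(-3) - 2*(-1)] + 3*[(-3)*12 - (-12)*(-1)]
  = 4*(12) - 10*(11) + 3*(-48) = -206
Dz = 4*[4*12 - (-12)*2] - 3*[(-3)*12 - (-12)*(-1)] + 10*[(-3)*2 - 4*(-1)]
  = 4*(72) - 3*(-48) + 10*(-2) = 412
x = Dx/D = -412/-103 = 4, y = Dy/D = -206/-103 = 2, z = Dz/D = 412/-103 = -4
Check eq1: (4)(4) + (3)(2) + (3)(-4) = 10 = 10 ✓
Check eq2: (-3)(4) + (4)(2) + (2)(-4) = -12 = -12 ✓
Check eq3: (-1)(4) + (2)(2) + (-3)(-4) = 12 = 12 ✓

x = 4, y = 2, z = -4


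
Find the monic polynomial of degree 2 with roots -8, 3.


A monic polynomial with roots -8, 3 is:
p(x) = (x + 8)(x - 3)
After multiplying by (x + 8): x + 8
After multiplying by (x - 3): x^2 + 5x - 24

x^2 + 5x - 24


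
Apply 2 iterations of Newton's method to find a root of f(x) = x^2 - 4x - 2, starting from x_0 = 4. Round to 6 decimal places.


Newton's method: x_(n+1) = x_n - f(x_n)/f'(x_n)
f(x) = x^2 - 4x - 2
f'(x) = 2x - 4

Iteration 1:
  f(4.000000) = -2.000000
  f'(4.000000) = 4.000000
  x_1 = 4.000000 - (-2.000000)/(4.000000) = 4.500000

Iteration 2:
  f(4.500000) = 0.250000
  f'(4.500000) = 5.000000
  x_2 = 4.500000 - (0.250000)/(5.000000) = 4.450000

x_2 = 4.450000


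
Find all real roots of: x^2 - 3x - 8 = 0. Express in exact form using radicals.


Using the quadratic formula: x = (-b ± sqrt(b^2 - 4ac)) / (2a)
Here a = 1, b = -3, c = -8
Discriminant = b^2 - 4ac = (-3)^2 - 4(1)(-8) = 9 + 32 = 41
Since discriminant = 41 > 0, there are two real roots.
x = (3 ± sqrt(41)) / 2
Numerically: x ≈ 4.7016 or x ≈ -1.7016

x = (3 + sqrt(41)) / 2 or x = (3 - sqrt(41)) / 2


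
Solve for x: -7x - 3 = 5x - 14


Starting with: -7x - 3 = 5x - 14
Move all x terms to left: (-7 - 5)x = -14 + 3
Simplify: -12x = -11
Divide both sides by -12: x = 11/12

x = 11/12


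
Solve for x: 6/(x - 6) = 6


Multiply both sides by (x - 6): 6 = 6(x - 6)
Distribute: 6 = 6x - 36
6x = 6 + 36 = 42
x = 7

x = 7


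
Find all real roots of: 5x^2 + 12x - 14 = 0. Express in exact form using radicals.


Using the quadratic formula: x = (-b ± sqrt(b^2 - 4ac)) / (2a)
Here a = 5, b = 12, c = -14
Discriminant = b^2 - 4ac = 12^2 - 4(5)(-14) = 144 + 280 = 424
Since discriminant = 424 > 0, there are two real roots.
x = (-12 ± 2*sqrt(106)) / 10
Simplifying: x = (-6 ± sqrt(106)) / 5
Numerically: x ≈ 0.8591 or x ≈ -3.2591

x = (-6 + sqrt(106)) / 5 or x = (-6 - sqrt(106)) / 5


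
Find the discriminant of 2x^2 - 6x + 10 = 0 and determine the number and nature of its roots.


For ax^2 + bx + c = 0, discriminant D = b^2 - 4ac
Here a = 2, b = -6, c = 10
D = (-6)^2 - 4(2)(10) = 36 - 80 = -44

D = -44 < 0
The equation has no real roots (2 complex conjugate roots).

Discriminant = -44, no real roots (2 complex conjugate roots)


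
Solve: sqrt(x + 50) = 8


Square both sides: x + 50 = 8^2 = 64
x = 64 - 50 = 14
x = 14
Check: sqrt(1*14 + 50) = sqrt(64) = 8 ✓

x = 14


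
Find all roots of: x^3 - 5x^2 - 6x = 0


The constant term is 0, so x = 0 is a root. Factor out x:
  x^2 - 5x - 6 = 0
Solve the quadratic x^2 - 5x - 6 = 0: discriminant = (-5)^2 - 4(1)(-6) = 25 + 24 = 49.
sqrt(49) = 7, so x = (5 ± 7)/2: x = 6 or x = -1.
Collecting all roots found:

x = -1, x = 0, x = 6


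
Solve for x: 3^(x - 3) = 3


Express both sides with the same base.
3 = 3^1
Since the bases match, equate exponents: x - 3 = 1
So x = 1 - (-3) = 4

x = 4


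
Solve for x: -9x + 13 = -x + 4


Starting with: -9x + 13 = -x + 4
Move all x terms to left: (-9 + 1)x = 4 - 13
Simplify: -8x = -9
Divide both sides by -8: x = 9/8

x = 9/8


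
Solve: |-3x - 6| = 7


An absolute value equation |expr| = 7 gives two cases:
Case 1: -3x - 6 = 7
  -3x = 13, so x = -13/3
Case 2: -3x - 6 = -7
  -3x = -1, so x = 1/3

x = -13/3, x = 1/3


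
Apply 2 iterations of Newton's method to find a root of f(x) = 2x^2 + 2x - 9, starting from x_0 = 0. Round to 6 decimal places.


Newton's method: x_(n+1) = x_n - f(x_n)/f'(x_n)
f(x) = 2x^2 + 2x - 9
f'(x) = 4x + 2

Iteration 1:
  f(0.000000) = -9.000000
  f'(0.000000) = 2.000000
  x_1 = 0.000000 - (-9.000000)/(2.000000) = 4.500000

Iteration 2:
  f(4.500000) = 40.500000
  f'(4.500000) = 20.000000
  x_2 = 4.500000 - (40.500000)/(20.000000) = 2.475000

x_2 = 2.475000


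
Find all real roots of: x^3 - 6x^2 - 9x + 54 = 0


Let p(x) = x^3 - 6x^2 - 9x + 54. By the rational root theorem (leading coefficient 1), any rational root is an integer divisor of 54: try ±1, ±2, ... in turn.
Test x = 1: value = 40 ≠ 0.
Test x = -1: value = 56 ≠ 0.
Test x = 2: value = 20 ≠ 0.
Test x = -2: value = 40 ≠ 0.
Test x = 3: value = 0 ✓, so (x - 3) is a factor.
Synthetic division by (x - 3): bring down 1; 1(3) - 6 = -3; (-3)(3) - 9 = -18; (-18)(3) + 54 = 0 → quotient x^2 - 3x - 18, remainder 0.
Solve the quadratic x^2 - 3x - 18 = 0: discriminant = (-3)^2 - 4(1)(-18) = 9 + 72 = 81.
sqrt(81) = 9, so x = (3 ± 9)/2: x = 6 or x = -3.

x = -3, x = 3, x = 6


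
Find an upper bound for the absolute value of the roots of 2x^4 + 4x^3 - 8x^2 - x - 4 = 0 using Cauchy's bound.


Cauchy's bound: all roots r satisfy |r| <= 1 + max(|a_i/a_n|) for i = 0,...,n-1
where a_n is the leading coefficient.

Coefficients: [2, 4, -8, -1, -4]
Leading coefficient a_n = 2
Ratios |a_i/a_n|: 2, 4, 1/2, 2
Maximum ratio: 4
Cauchy's bound: |r| <= 1 + 4 = 5

Upper bound = 5


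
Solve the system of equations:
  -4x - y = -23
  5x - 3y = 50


Using Cramer's rule:
Determinant D = (-4)(-3) - (5)(-1) = 12 + 5 = 17
Dx = (-23)(-3) - (50)(-1) = 69 + 50 = 119
Dy = (-4)(50) - (5)(-23) = -200 + 115 = -85
x = Dx/D = 119/17 = 7
y = Dy/D = -85/17 = -5

x = 7, y = -5


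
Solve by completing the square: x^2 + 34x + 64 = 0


Start: x^2 + 34x + 64 = 0
Move constant: x^2 + 34x = -64
Half of 34 is 17, squared is 289
Add 289 to both sides: x^2 + 34x + 289 = 225
(x + 17)^2 = 225
x + 17 = ±15
x = -17 + 15 = -2 or x = -17 - 15 = -32

x = -32, x = -2
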